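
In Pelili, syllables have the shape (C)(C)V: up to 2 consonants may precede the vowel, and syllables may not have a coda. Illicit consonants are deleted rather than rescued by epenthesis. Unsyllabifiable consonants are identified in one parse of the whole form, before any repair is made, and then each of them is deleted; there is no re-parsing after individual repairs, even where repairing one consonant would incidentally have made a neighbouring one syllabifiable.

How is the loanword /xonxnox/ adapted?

xoxno

Under (C)(C)V, the unsyllabifiable consonants are /n/, /x/ (no codas are permitted; onsets may contain at most 2 consonants).
Deleting the stranded consonants removes /n/, /x/.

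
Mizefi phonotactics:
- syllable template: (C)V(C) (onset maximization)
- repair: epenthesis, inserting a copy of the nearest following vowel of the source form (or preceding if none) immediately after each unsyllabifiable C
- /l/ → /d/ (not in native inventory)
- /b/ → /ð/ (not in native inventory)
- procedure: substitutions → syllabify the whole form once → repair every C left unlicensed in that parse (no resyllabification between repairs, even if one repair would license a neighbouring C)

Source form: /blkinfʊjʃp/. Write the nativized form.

ðidikinfʊjʃʊpʊ

Substitution: /b/ → /ð/, /l/ → /d/, giving /ðdkinfʊjʃp/.
Under (C)V(C), the unsyllabifiable consonants are /ð/, /d/, /ʃ/, /p/ (at most one coda consonant is licensed; onsets are limited to one consonant).
Epenthesis after each stranded consonant: /ð/ → /ði/, /d/ → /di/, /ʃ/ → /ʃʊ/, /p/ → /pʊ/.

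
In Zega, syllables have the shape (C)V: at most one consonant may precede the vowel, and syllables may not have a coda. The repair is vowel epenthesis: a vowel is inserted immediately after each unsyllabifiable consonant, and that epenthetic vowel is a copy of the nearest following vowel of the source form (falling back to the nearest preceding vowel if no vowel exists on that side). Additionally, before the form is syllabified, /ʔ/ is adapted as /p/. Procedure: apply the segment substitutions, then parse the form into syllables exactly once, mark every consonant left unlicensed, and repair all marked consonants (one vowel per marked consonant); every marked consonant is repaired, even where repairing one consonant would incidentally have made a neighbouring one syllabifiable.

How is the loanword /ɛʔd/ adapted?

ɛpɛdɛ

Substitution: /ʔ/ → /p/, giving /ɛpd/.
Under (C)V, the unsyllabifiable consonants are /p/, /d/ (no codas are permitted; onsets are limited to one consonant).
Inserting the epenthetic vowel yields /p/ → /pɛ/, /d/ → /dɛ/.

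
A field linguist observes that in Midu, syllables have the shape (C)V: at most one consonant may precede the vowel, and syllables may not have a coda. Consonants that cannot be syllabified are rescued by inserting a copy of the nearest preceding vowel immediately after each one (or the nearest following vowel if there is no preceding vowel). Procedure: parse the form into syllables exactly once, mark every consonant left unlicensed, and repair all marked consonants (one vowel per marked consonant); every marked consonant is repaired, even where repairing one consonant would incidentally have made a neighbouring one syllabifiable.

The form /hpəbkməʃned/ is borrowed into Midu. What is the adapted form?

həpəbəkəməʃənede

Under (C)V, the unsyllabifiable consonants are /h/, /b/, /k/, /ʃ/, /d/ (no codas are permitted; onsets are limited to one consonant).
Inserting the epenthetic vowel yields /h/ → /hə/, /b/ → /bə/, /k/ → /kə/, /ʃ/ → /ʃə/, /d/ → /de/.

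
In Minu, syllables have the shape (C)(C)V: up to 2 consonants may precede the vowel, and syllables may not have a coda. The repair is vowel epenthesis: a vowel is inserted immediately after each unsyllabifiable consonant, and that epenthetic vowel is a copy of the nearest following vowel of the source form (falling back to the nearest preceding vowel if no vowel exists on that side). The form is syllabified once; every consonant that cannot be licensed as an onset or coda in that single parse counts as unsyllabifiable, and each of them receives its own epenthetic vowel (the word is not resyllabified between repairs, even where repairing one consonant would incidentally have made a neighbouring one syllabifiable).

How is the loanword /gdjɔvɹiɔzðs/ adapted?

The consonants /g/, /z/, /ð/, /s/ cannot be parsed into a legal (C)(C)V syllable (no codas are permitted; onsets may contain at most 2 consonants).
Each unlicensed consonant becomes the onset of a new syllable: /g/ → /gɔ/, /z/ → /zɔ/, /ð/ → /ðɔ/, /s/ → /sɔ/.

gɔdjɔvɹiɔzɔðɔsɔ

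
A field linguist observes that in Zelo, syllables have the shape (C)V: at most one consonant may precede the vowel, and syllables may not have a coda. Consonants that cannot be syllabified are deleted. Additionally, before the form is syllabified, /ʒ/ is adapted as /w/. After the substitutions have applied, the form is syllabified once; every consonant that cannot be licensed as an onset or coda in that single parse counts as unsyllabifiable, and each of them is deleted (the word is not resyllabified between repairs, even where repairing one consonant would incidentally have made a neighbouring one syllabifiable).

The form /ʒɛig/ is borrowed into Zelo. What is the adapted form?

wɛi

Substitution: /ʒ/ → /w/, giving /wɛig/.
The consonants /g/ cannot be parsed into a legal (C)V syllable (no codas are permitted; onsets are limited to one consonant).
Each unlicensed consonant is deleted: /g/.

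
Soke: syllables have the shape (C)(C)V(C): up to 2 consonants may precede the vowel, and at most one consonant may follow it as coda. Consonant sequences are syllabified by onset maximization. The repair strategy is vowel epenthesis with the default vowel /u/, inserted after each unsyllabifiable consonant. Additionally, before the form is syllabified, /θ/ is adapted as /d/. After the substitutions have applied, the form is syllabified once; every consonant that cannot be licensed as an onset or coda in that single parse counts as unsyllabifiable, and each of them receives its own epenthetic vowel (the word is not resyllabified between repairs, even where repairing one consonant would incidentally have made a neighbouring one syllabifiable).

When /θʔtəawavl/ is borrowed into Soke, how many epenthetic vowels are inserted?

2

After substitution the input is /dʔtəawavl/.
The unsyllabifiable consonants are /d/, /l/; each receives one epenthetic vowel.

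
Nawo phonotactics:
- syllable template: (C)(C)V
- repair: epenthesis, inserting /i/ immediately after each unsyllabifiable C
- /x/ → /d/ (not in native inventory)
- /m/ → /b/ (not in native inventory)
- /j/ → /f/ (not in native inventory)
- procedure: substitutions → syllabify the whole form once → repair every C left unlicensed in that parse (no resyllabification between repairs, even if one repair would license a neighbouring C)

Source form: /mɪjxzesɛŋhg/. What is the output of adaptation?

bɪfidzesɛŋihigi

Substitution: /m/ → /b/, /j/ → /f/, /x/ → /d/, giving /bɪfdzesɛŋhg/.
Syllabifying with onset maximization leaves /f/, /ŋ/, /h/, /g/ stranded (no codas are permitted; onsets may contain at most 2 consonants).
Each unlicensed consonant becomes the onset of a new syllable: /f/ → /fi/, /ŋ/ → /ŋi/, /h/ → /hi/, /g/ → /gi/.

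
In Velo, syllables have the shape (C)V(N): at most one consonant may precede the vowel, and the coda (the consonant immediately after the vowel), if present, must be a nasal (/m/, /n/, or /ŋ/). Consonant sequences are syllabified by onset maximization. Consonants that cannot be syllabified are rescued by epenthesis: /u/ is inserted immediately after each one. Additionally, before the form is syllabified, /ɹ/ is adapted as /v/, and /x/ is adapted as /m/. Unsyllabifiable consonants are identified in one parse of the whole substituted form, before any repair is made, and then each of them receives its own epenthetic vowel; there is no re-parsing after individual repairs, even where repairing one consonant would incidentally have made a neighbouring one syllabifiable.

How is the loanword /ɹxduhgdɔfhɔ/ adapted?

Substitution: /ɹ/ → /v/, /x/ → /m/, giving /vmduhgdɔfhɔ/.
Under (C)V(N), the unsyllabifiable consonants are /v/, /m/, /h/, /g/, /f/ (only a nasal (/m/, /n/, or /ŋ/) is licensed in coda position; onsets are limited to one consonant).
Epenthesis after each stranded consonant: /v/ → /vu/, /m/ → /mu/, /h/ → /hu/, /g/ → /gu/, /f/ → /fu/.

vumuduhugudɔfuhɔ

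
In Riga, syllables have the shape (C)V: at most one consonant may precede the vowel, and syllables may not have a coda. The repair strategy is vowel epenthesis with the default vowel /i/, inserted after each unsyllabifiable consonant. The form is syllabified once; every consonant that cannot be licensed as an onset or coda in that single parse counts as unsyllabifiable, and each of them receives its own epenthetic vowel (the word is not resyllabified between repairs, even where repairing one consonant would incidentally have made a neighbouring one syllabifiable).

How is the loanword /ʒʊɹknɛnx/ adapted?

ʒʊɹikinɛnixi

Under (C)V, the unsyllabifiable consonants are /ɹ/, /k/, /n/, /x/ (no codas are permitted; onsets are limited to one consonant).
Each unlicensed consonant becomes the onset of a new syllable: /ɹ/ → /ɹi/, /k/ → /ki/, /n/ → /ni/, /x/ → /xi/.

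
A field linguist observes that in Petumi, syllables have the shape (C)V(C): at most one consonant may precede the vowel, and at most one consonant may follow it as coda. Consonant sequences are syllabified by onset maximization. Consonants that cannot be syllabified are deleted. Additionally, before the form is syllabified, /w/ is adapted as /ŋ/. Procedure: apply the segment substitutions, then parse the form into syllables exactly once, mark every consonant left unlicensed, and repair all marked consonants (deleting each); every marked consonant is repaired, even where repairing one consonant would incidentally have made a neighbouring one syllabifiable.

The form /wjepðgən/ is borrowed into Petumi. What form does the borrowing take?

Substitution: /w/ → /ŋ/, giving /ŋjepðgən/.
The consonants /ŋ/, /ð/ cannot be parsed into a legal (C)V(C) syllable (at most one coda consonant is licensed; onsets are limited to one consonant).
Each unlicensed consonant is deleted: /ŋ/, /ð/.

jepgən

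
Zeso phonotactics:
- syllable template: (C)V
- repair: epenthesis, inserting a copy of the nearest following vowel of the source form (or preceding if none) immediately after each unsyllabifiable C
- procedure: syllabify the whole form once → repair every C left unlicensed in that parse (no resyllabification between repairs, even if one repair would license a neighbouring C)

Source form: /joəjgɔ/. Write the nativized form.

Syllabifying with onset maximization leaves /j/ stranded (no codas are permitted; onsets are limited to one consonant).
Inserting the epenthetic vowel yields /j/ → /jɔ/.

joəjɔgɔ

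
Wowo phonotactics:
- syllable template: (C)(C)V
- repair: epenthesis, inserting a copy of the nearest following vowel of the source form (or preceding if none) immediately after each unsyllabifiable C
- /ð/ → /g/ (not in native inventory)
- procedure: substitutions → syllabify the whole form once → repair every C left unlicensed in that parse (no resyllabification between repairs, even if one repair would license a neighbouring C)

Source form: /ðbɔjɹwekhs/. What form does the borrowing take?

Substitution: /ð/ → /g/, giving /gbɔjɹwekhs/.
Syllabifying with onset maximization leaves /j/, /k/, /h/, /s/ stranded (no codas are permitted; onsets may contain at most 2 consonants).
Inserting the epenthetic vowel yields /j/ → /je/, /k/ → /ke/, /h/ → /he/, /s/ → /se/.

gbɔjeɹwekehese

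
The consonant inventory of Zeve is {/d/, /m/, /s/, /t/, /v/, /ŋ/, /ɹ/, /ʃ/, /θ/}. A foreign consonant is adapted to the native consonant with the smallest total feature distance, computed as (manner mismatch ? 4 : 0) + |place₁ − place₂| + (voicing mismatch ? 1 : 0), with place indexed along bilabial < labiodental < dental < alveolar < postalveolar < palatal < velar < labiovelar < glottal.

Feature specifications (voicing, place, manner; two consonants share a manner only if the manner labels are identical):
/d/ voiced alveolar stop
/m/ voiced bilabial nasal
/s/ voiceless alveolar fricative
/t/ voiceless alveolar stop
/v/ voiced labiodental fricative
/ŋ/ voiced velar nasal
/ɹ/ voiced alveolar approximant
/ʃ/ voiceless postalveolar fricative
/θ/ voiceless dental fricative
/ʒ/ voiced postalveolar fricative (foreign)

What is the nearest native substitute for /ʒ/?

ʃ

/ʃ/ is closest: same manner (fricative), place distance 0 (postalveolar→postalveolar), voicing differs (+1); total 1. Next closest is /s/ at distance 2.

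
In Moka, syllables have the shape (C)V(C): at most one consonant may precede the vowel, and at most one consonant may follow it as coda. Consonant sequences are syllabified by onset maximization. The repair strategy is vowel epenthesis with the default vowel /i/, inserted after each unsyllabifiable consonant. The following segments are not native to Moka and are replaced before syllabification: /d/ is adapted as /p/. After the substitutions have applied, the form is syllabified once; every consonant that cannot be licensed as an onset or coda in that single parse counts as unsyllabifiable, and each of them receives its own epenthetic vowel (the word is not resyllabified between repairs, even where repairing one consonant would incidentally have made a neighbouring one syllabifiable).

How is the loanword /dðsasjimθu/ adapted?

piðisasjimθu

Substitution: /d/ → /p/, giving /pðsasjimθu/.
The consonants /p/, /ð/ cannot be parsed into a legal (C)V(C) syllable (at most one coda consonant is licensed; onsets are limited to one consonant).
Epenthesis after each stranded consonant: /p/ → /pi/, /ð/ → /ði/.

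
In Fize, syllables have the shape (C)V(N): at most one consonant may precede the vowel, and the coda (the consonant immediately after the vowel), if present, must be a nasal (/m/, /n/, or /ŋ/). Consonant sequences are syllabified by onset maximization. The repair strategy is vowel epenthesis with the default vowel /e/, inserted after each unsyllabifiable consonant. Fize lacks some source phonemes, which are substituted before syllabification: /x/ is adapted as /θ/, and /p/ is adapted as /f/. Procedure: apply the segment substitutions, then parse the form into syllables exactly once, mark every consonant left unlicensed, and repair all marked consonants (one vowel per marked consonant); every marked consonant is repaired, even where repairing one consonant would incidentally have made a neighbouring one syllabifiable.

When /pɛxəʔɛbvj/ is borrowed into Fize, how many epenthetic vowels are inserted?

3

After substitution the input is /fɛθəʔɛbvj/.
The unsyllabifiable consonants are /b/, /v/, /j/; each receives one epenthetic vowel.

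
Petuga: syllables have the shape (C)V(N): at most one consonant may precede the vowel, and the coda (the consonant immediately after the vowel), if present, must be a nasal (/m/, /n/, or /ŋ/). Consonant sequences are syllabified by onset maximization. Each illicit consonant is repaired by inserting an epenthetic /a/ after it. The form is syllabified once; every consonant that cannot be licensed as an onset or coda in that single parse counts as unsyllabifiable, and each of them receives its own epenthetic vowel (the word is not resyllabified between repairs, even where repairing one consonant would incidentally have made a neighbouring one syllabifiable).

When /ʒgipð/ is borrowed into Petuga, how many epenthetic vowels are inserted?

3

The unsyllabifiable consonants are /ʒ/, /p/, /ð/; each receives one epenthetic vowel.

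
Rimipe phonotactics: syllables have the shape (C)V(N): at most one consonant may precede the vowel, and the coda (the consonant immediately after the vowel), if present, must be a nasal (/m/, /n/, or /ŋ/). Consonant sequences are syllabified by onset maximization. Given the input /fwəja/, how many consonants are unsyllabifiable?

Under (C)V(N), the unsyllabifiable consonants are /f/ (only a nasal (/m/, /n/, or /ŋ/) is licensed in coda position; onsets are limited to one consonant).

1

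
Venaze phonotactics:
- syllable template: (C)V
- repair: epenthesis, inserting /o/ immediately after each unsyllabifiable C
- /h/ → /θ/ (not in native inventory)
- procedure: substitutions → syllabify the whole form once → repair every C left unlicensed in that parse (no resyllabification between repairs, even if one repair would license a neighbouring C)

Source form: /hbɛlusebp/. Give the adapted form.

θobɛlusebopo

Substitution: /h/ → /θ/, giving /θbɛlusebp/.
Under (C)V, the unsyllabifiable consonants are /θ/, /b/, /p/ (no codas are permitted; onsets are limited to one consonant).
Each unlicensed consonant becomes the onset of a new syllable: /θ/ → /θo/, /b/ → /bo/, /p/ → /po/.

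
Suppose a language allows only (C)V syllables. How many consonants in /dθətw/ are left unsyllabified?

3

The consonants /d/, /t/, /w/ cannot be parsed into a legal (C)V syllable (no codas are permitted; onsets are limited to one consonant).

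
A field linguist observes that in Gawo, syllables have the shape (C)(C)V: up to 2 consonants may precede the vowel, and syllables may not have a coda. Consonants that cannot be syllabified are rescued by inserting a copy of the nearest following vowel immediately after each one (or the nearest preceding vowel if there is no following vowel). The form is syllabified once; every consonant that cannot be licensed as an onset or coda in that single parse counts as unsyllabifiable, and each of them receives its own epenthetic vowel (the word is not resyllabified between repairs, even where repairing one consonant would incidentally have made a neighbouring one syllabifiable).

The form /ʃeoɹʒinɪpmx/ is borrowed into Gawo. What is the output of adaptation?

ʃeoɹʒinɪpɪmɪxɪ

Under (C)(C)V, the unsyllabifiable consonants are /p/, /m/, /x/ (no codas are permitted; onsets may contain at most 2 consonants).
Epenthesis after each stranded consonant: /p/ → /pɪ/, /m/ → /mɪ/, /x/ → /xɪ/.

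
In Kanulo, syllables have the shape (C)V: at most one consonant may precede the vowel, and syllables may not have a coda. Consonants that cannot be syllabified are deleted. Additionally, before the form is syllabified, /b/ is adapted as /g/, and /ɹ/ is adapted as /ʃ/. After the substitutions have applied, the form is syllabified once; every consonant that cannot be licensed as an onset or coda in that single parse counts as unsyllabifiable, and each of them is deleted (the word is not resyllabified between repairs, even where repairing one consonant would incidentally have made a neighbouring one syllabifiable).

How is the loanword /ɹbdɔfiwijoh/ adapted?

Substitution: /ɹ/ → /ʃ/, /b/ → /g/, giving /ʃgdɔfiwijoh/.
Syllabifying with onset maximization leaves /ʃ/, /g/, /h/ stranded (no codas are permitted; onsets are limited to one consonant).
Deleting the stranded consonants removes /ʃ/, /g/, /h/.

dɔfiwijo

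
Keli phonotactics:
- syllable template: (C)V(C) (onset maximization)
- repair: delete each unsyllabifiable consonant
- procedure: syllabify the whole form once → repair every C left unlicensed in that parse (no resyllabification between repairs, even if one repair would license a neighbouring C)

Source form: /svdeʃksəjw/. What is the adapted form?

deʃsəj

The consonants /s/, /v/, /k/, /w/ cannot be parsed into a legal (C)V(C) syllable (at most one coda consonant is licensed; onsets are limited to one consonant).
Deletion applies to /s/, /v/, /k/, /w/.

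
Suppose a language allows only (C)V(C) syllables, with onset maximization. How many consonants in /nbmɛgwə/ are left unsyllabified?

2

Syllabifying with onset maximization leaves /n/, /b/ stranded (at most one coda consonant is licensed; onsets are limited to one consonant).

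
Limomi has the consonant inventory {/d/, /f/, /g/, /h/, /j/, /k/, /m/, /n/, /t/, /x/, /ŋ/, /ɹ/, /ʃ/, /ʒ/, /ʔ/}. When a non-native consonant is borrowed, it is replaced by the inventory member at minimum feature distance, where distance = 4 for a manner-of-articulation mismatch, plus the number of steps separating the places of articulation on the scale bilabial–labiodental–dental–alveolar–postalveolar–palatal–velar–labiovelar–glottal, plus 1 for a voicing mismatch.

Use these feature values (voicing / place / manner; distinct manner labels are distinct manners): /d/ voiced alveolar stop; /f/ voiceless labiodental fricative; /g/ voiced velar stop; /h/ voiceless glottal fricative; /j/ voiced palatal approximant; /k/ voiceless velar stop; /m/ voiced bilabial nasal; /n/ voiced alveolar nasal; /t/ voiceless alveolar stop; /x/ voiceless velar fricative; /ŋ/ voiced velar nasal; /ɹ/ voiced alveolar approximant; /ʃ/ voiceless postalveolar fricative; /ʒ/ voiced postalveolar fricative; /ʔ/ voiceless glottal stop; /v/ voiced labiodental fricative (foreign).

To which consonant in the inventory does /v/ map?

f

/f/ is closest: same manner (fricative), place distance 0 (labiodental→labiodental), voicing differs (+1); total 1. Next closest is /ʒ/ at distance 3.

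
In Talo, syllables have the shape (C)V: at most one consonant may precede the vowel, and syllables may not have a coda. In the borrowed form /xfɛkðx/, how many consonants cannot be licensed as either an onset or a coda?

4

Under (C)V, the unsyllabifiable consonants are /x/, /k/, /ð/, /x/ (no codas are permitted; onsets are limited to one consonant).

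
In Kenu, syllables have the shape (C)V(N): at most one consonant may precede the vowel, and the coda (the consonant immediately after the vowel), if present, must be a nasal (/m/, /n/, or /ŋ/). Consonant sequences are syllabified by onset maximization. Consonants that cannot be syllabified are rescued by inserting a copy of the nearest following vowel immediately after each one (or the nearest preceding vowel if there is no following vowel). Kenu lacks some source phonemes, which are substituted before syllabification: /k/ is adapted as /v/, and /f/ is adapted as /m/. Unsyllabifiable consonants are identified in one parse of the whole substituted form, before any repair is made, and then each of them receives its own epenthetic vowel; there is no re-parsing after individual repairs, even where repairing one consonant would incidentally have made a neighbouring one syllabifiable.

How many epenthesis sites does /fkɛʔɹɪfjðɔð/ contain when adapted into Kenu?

After substitution the input is /mvɛʔɹɪmjðɔð/.
The unsyllabifiable consonants are /m/, /ʔ/, /j/, /ð/; each receives one epenthetic vowel.

4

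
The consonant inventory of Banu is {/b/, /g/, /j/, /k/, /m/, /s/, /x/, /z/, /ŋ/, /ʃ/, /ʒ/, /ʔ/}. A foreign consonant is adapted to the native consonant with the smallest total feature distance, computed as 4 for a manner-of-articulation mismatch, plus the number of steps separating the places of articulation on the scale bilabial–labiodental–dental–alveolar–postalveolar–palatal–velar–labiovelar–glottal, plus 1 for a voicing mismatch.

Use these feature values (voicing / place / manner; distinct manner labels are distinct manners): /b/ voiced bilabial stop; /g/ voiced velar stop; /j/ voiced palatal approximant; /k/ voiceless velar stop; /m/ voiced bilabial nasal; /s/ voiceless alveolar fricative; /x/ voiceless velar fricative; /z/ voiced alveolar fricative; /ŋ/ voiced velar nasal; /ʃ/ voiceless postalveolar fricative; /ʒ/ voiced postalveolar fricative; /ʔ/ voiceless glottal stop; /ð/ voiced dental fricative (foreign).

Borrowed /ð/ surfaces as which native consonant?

z

/z/ is closest: same manner (fricative), place distance 1 (dental→alveolar), same voicing; total 1. Next closest is /s/ at distance 2.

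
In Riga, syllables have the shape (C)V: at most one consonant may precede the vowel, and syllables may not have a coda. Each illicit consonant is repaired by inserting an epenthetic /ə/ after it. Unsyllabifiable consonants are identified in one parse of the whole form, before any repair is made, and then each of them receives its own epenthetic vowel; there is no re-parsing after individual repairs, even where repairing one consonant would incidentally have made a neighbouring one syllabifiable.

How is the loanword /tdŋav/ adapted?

tədəŋavə

Syllabifying with onset maximization leaves /t/, /d/, /v/ stranded (no codas are permitted; onsets are limited to one consonant).
Each unlicensed consonant becomes the onset of a new syllable: /t/ → /tə/, /d/ → /də/, /v/ → /və/.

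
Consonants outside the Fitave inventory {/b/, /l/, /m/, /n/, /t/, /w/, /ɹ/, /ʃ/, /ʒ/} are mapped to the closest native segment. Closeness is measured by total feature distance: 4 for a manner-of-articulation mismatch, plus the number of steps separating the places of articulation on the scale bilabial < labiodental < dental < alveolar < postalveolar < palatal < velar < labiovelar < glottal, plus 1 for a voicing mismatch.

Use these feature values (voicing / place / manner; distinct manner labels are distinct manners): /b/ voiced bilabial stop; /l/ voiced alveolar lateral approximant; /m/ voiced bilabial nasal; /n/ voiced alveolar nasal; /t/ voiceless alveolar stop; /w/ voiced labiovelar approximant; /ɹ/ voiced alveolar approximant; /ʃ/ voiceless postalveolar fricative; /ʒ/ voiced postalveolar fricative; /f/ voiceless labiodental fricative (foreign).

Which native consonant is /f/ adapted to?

ʃ

/ʃ/ is closest: same manner (fricative), place distance 3 (labiodental→postalveolar), same voicing; total 3. Next closest is /ʒ/ at distance 4.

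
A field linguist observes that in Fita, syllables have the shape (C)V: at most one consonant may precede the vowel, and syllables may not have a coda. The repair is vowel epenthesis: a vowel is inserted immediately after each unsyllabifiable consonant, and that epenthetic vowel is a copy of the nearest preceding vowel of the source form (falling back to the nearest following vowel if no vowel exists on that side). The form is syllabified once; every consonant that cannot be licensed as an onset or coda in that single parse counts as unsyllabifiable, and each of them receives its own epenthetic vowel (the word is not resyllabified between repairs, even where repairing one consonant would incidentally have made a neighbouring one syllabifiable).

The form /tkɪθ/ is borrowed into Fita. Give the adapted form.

The consonants /t/, /θ/ cannot be parsed into a legal (C)V syllable (no codas are permitted; onsets are limited to one consonant).
Epenthesis after each stranded consonant: /t/ → /tɪ/, /θ/ → /θɪ/.

tɪkɪθɪ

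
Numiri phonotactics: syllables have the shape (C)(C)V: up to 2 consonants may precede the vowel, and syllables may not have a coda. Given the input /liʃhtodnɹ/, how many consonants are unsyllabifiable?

Under (C)(C)V, the unsyllabifiable consonants are /ʃ/, /d/, /n/, /ɹ/ (no codas are permitted; onsets may contain at most 2 consonants).

4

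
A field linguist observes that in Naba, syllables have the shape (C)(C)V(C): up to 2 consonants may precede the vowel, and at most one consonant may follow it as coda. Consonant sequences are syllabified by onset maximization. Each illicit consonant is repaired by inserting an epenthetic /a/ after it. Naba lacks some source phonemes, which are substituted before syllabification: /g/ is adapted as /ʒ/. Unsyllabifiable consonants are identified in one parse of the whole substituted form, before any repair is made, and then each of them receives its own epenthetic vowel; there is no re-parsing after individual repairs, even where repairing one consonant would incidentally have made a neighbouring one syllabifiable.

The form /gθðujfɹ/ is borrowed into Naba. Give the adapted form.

Substitution: /g/ → /ʒ/, giving /ʒθðujfɹ/.
Under (C)(C)V(C), the unsyllabifiable consonants are /ʒ/, /f/, /ɹ/ (at most one coda consonant is licensed; onsets may contain at most 2 consonants).
Epenthesis after each stranded consonant: /ʒ/ → /ʒa/, /f/ → /fa/, /ɹ/ → /ɹa/.

ʒaθðujfaɹa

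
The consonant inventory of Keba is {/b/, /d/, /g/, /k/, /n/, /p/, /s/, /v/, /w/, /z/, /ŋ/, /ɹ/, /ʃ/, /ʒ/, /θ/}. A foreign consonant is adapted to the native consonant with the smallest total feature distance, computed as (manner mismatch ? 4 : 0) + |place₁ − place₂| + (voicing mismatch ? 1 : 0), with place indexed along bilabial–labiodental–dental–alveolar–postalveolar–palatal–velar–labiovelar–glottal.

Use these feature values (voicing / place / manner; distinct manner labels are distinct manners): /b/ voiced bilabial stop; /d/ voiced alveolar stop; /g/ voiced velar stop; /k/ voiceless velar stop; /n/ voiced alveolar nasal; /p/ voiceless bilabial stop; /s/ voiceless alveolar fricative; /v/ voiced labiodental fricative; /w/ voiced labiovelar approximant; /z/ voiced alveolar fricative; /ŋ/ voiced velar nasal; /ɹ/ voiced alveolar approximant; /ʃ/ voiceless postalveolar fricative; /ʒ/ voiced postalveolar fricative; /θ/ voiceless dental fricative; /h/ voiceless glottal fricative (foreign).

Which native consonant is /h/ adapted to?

ʃ

/ʃ/ is closest: same manner (fricative), place distance 4 (glottal→postalveolar), same voicing; total 4. Next closest is /s/ at distance 5.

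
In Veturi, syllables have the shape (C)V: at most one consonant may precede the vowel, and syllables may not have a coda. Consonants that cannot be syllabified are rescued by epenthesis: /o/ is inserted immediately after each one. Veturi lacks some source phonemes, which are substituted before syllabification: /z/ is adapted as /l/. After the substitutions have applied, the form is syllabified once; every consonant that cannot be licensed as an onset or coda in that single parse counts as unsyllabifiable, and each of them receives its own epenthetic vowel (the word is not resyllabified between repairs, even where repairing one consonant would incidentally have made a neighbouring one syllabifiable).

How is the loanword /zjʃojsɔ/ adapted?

Substitution: /z/ → /l/, giving /ljʃojsɔ/.
Under (C)V, the unsyllabifiable consonants are /l/, /j/, /j/ (no codas are permitted; onsets are limited to one consonant).
Each unlicensed consonant becomes the onset of a new syllable: /l/ → /lo/, /j/ → /jo/, /j/ → /jo/.

lojoʃojosɔ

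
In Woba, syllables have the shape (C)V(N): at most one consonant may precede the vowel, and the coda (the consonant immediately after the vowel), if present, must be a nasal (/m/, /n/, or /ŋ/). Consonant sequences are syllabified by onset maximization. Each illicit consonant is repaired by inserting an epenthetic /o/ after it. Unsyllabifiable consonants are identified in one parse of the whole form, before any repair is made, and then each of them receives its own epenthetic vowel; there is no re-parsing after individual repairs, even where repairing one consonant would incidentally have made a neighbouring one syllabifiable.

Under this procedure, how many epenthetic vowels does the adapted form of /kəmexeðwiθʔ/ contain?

The unsyllabifiable consonants are /ð/, /θ/, /ʔ/; each receives one epenthetic vowel.

3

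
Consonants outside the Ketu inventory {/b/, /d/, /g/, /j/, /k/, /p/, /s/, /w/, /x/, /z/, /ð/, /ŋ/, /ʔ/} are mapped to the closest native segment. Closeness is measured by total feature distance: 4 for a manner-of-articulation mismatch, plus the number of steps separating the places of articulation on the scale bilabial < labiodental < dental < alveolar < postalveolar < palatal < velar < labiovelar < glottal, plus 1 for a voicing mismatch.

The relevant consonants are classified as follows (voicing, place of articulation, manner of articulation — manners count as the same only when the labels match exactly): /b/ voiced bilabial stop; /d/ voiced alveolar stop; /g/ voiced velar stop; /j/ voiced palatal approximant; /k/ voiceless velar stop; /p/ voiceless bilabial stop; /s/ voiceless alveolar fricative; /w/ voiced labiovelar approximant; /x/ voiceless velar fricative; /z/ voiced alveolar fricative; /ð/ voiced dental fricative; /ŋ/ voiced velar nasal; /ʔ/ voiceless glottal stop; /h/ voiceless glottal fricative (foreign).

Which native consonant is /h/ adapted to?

/x/ is closest: same manner (fricative), place distance 2 (glottal→velar), same voicing; total 2. Next closest is /ʔ/ at distance 4.

x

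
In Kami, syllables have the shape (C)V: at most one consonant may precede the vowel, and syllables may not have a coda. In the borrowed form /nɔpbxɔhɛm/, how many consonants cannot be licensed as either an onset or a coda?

3

The consonants /p/, /b/, /m/ cannot be parsed into a legal (C)V syllable (no codas are permitted; onsets are limited to one consonant).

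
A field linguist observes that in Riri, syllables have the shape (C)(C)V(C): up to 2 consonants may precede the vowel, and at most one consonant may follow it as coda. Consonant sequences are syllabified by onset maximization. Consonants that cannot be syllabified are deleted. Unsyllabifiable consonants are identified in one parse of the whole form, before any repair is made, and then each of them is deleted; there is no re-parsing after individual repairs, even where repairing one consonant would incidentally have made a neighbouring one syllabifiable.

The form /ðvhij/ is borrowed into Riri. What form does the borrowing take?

Syllabifying with onset maximization leaves /ð/ stranded (at most one coda consonant is licensed; onsets may contain at most 2 consonants).
Each unlicensed consonant is deleted: /ð/.

vhij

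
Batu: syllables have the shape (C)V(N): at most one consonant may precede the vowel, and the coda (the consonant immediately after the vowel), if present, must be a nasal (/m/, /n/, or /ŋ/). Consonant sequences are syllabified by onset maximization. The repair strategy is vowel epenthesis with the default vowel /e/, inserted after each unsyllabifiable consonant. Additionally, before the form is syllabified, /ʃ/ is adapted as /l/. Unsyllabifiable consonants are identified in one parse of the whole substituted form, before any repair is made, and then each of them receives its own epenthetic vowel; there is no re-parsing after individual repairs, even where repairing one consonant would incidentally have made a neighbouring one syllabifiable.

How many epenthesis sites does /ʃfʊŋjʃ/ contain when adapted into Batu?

After substitution the input is /lfʊŋjl/.
The unsyllabifiable consonants are /l/, /j/, /l/; each receives one epenthetic vowel.

3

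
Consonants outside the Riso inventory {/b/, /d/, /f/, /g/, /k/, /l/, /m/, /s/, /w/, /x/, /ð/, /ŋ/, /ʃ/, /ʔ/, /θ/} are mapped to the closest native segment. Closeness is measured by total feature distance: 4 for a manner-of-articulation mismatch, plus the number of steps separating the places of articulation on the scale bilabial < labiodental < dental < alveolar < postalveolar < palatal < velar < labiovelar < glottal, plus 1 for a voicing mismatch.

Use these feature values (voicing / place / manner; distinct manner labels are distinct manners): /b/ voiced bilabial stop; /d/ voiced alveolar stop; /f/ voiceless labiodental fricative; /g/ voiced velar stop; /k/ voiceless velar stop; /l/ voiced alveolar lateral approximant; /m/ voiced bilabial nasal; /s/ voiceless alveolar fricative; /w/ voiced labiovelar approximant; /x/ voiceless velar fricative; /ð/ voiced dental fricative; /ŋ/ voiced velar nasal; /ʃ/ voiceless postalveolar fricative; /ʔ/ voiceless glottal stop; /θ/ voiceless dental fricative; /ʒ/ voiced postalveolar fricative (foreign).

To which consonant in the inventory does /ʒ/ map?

ʃ

/ʃ/ is closest: same manner (fricative), place distance 0 (postalveolar→postalveolar), voicing differs (+1); total 1. Next closest is /s/ at distance 2.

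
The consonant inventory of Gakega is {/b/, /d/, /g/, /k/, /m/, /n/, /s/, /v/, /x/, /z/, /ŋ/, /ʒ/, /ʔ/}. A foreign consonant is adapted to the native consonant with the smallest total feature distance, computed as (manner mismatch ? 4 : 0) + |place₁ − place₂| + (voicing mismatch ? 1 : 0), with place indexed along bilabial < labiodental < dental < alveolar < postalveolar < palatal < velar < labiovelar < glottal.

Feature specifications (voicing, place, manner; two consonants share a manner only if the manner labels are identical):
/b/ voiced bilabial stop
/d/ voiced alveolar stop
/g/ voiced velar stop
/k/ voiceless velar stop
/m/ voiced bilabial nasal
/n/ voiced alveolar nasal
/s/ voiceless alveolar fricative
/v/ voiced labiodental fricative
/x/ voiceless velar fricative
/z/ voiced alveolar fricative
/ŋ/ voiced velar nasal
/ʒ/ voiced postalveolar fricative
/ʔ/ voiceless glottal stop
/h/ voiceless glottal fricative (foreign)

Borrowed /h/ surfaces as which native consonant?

x

/x/ is closest: same manner (fricative), place distance 2 (glottal→velar), same voicing; total 2. Next closest is /ʔ/ at distance 4.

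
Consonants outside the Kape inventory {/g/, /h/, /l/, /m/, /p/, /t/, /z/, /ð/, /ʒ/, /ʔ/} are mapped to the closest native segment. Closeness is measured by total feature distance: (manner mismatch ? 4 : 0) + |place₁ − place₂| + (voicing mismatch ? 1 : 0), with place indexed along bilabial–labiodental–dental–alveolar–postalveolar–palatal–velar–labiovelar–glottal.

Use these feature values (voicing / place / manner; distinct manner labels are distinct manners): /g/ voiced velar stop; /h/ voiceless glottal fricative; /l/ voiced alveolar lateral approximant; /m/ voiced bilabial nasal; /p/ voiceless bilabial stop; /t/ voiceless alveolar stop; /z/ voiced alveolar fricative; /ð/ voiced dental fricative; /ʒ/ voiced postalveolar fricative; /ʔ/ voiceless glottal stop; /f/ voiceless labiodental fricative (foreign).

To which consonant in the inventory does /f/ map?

ð

/ð/ is closest: same manner (fricative), place distance 1 (labiodental→dental), voicing differs (+1); total 2. Next closest is /z/ at distance 3.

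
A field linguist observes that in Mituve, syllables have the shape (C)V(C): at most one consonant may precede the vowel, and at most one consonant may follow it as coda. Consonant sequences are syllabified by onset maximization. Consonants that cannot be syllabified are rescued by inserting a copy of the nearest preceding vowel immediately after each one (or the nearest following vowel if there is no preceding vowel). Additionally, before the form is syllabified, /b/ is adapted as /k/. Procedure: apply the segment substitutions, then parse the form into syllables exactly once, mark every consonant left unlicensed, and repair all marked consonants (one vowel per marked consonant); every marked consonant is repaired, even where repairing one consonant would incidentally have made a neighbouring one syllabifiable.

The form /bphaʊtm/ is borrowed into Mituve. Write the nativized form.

kapahaʊtmʊ

Substitution: /b/ → /k/, giving /kphaʊtm/.
Syllabifying with onset maximization leaves /k/, /p/, /m/ stranded (at most one coda consonant is licensed; onsets are limited to one consonant).
Epenthesis after each stranded consonant: /k/ → /ka/, /p/ → /pa/, /m/ → /mʊ/.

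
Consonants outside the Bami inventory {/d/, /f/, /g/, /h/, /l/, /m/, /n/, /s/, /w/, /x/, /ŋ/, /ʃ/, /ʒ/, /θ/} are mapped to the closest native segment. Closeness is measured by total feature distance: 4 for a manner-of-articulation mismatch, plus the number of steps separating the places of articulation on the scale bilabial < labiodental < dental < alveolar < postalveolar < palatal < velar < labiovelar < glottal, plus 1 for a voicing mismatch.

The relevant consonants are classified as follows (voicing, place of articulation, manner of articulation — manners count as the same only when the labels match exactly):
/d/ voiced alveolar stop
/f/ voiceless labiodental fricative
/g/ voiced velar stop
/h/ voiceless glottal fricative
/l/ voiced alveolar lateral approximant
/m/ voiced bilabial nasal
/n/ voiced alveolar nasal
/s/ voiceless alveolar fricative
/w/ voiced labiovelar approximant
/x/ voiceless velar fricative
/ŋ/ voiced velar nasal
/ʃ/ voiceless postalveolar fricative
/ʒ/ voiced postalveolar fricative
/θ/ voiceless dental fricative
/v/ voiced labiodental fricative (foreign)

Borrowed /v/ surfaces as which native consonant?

f

/f/ is closest: same manner (fricative), place distance 0 (labiodental→labiodental), voicing differs (+1); total 1. Next closest is /θ/ at distance 2.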